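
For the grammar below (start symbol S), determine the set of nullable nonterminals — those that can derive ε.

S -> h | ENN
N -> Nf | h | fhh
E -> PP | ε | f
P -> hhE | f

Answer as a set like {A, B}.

{E}

Directly nullable (have an ε-rule): {E}.
Not nullable: N, P, S — each has a terminal in every rule's right-hand side or depends on a non-nullable symbol.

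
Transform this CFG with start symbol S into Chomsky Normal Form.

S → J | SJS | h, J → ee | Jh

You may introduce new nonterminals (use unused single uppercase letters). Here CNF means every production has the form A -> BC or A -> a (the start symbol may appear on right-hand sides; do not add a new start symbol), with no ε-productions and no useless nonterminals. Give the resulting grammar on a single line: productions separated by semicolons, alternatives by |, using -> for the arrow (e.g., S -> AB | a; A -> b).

S -> h | BB | JA | SC; A -> h; B -> e; C -> JS; J -> BB | JA

No ε-productions.
After unit-elimination: S -> h | Jh | ee | SJS; J -> Jh | ee.
TERM: introduce B -> e, A -> h and substitute in every rule of length ≥2.
BIN: S -> SJS becomes S -> SC, C -> JS.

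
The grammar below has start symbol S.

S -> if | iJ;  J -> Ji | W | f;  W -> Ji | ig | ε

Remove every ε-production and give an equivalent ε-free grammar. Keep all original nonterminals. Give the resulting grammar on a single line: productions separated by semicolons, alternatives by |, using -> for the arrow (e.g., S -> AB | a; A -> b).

S -> i | iJ | if; J -> W | f | i | Ji; W -> i | Ji | ig

Nullable set: {J, W}.
S -> iJ: J nullable, giving i | iJ.
J -> Ji: J nullable, giving Ji | i.
J -> W: W nullable, giving W.
Drop W -> ε.
W -> Ji: J nullable, giving Ji | i.
Unchanged (no nullable symbols): S -> if; J -> f; W -> ig.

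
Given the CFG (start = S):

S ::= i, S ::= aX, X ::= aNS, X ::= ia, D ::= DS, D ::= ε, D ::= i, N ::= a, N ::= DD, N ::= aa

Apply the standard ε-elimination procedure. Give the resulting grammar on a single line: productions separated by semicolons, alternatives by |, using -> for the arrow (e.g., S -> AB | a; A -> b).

S -> i | aX; D -> S | i | DS; N -> D | a | DD | aa; X -> aS | ia | aNS

Nullable set: {D, N}.
Drop D -> ε.
D -> DS: D nullable, giving DS | S.
N -> DD: D, D nullable, giving D | DD.
X -> aNS: N nullable, giving aNS | aS.
Unchanged (no nullable symbols): S -> aX; S -> i; D -> i; N -> a; N -> aa; X -> ia.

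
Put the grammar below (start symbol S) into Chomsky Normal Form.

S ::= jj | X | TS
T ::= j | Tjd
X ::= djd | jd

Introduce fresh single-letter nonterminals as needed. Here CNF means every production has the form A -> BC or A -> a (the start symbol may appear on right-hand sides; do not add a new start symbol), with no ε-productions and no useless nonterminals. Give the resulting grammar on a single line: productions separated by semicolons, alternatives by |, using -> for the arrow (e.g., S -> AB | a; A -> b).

No ε-productions.
After unit-elimination: S -> TS | jd | jj | djd; T -> j | Tjd; X -> jd | djd.
TERM: introduce A -> d, B -> j and substitute in every rule of length ≥2.
BIN: S -> ABA becomes S -> AC, C -> BA; T -> TBA becomes T -> TD, D -> BA; X -> ABA becomes X -> AE, E -> BA.
Drop unreachable/unproductive: X.

S -> AC | BA | BB | TS; A -> d; B -> j; C -> BA; D -> BA; T -> j | TD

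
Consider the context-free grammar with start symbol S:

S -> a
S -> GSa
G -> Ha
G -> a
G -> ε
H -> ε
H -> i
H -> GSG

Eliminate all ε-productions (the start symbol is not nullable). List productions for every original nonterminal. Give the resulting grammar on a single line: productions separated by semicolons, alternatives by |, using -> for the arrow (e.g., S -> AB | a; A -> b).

Nullable set: {G, H}.
S -> GSa: G nullable, giving GSa | Sa.
Drop G -> ε.
G -> Ha: H nullable, giving Ha | a.
Drop H -> ε.
H -> GSG: G, G nullable, giving GS | GSG | S | SG.
Unchanged (no nullable symbols): S -> a; G -> a; H -> i.

S -> a | Sa | GSa; G -> a | Ha; H -> S | i | GS | SG | GSG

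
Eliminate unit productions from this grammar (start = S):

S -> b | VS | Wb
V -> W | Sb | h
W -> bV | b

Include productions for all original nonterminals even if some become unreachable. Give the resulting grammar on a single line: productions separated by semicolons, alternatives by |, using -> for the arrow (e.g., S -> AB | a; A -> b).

Unit productions: V->W.
Unit pairs (A ⇒* B via units): (V,W).
S: inherits non-unit rules of {S} → VS | Wb | b.
V: inherits non-unit rules of {V, W} → Sb | b | bV | h.
W: inherits non-unit rules of {W} → b | bV.

S -> b | VS | Wb; V -> b | h | Sb | bV; W -> b | bV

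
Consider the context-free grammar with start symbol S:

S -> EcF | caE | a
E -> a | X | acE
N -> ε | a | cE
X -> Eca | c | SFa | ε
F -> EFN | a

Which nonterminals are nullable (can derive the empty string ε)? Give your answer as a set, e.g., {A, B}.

Directly nullable (have an ε-rule): {N, X}.
E is nullable via E -> X (every symbol on the right is already known nullable).
Not nullable: F, S — each has a terminal in every rule's right-hand side or depends on a non-nullable symbol.

{E, N, X}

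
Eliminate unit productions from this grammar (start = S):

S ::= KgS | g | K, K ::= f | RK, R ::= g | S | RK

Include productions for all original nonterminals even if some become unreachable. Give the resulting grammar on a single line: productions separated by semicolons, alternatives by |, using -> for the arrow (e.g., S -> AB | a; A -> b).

S -> f | g | RK | KgS; K -> f | RK; R -> f | g | RK | KgS

Unit productions: R->S, S->K.
Unit pairs (A ⇒* B via units): (R,K), (R,S), (S,K).
S: inherits non-unit rules of {K, S} → KgS | RK | f | g.
K: inherits non-unit rules of {K} → RK | f.
R: inherits non-unit rules of {K, R, S} → KgS | RK | f | g.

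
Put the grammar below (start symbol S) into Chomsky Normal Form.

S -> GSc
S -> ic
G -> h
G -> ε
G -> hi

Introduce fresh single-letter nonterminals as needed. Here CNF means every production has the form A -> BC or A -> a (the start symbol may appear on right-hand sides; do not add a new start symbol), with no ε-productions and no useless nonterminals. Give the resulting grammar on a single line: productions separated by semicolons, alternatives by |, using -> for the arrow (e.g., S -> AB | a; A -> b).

S -> BC | GD | SC; A -> h; B -> i; C -> c; D -> SC; G -> h | AB

Nullable: {G}; after ε-elimination: S -> Sc | ic | GSc; G -> h | hi.
No unit productions to eliminate.
TERM: introduce C -> c, A -> h, B -> i and substitute in every rule of length ≥2.
BIN: S -> GSC becomes S -> GD, D -> SC.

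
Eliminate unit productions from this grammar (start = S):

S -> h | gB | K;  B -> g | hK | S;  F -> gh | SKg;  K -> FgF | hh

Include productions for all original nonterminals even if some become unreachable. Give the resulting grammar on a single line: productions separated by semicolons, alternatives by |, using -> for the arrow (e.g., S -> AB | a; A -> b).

Unit productions: B->S, S->K.
Unit pairs (A ⇒* B via units): (B,K), (B,S), (S,K).
S: inherits non-unit rules of {K, S} → FgF | gB | h | hh.
B: inherits non-unit rules of {B, K, S} → FgF | g | gB | h | hK | hh.
F: inherits non-unit rules of {F} → SKg | gh.
K: inherits non-unit rules of {K} → FgF | hh.

S -> h | gB | hh | FgF; B -> g | h | gB | hK | hh | FgF; F -> gh | SKg; K -> hh | FgF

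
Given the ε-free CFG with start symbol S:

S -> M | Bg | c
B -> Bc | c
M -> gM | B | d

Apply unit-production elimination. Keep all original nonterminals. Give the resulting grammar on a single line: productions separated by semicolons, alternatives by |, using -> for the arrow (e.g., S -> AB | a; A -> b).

S -> c | d | Bc | Bg | gM; B -> c | Bc; M -> c | d | Bc | gM

Unit productions: M->B, S->M.
Unit pairs (A ⇒* B via units): (M,B), (S,B), (S,M).
S: inherits non-unit rules of {B, M, S} → Bc | Bg | c | d | gM.
B: inherits non-unit rules of {B} → Bc | c.
M: inherits non-unit rules of {B, M} → Bc | c | d | gM.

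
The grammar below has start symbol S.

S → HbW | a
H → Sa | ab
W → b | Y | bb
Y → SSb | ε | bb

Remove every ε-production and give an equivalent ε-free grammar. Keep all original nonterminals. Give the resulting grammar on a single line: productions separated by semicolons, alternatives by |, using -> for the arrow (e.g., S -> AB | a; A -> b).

Nullable set: {W, Y}.
S -> HbW: W nullable, giving Hb | HbW.
W -> Y: Y nullable, giving Y.
Drop Y -> ε.
Unchanged (no nullable symbols): S -> a; H -> Sa; H -> ab; W -> b; W -> bb; Y -> SSb; Y -> bb.

S -> a | Hb | HbW; H -> Sa | ab; W -> Y | b | bb; Y -> bb | SSb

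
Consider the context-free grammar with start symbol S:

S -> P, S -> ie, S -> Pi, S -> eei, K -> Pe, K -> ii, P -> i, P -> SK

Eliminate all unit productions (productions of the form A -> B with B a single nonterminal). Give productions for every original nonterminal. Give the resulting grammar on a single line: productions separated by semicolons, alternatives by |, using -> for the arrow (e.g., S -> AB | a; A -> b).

S -> i | Pi | SK | ie | eei; K -> Pe | ii; P -> i | SK

Unit productions: S->P.
Unit pairs (A ⇒* B via units): (S,P).
S: inherits non-unit rules of {P, S} → Pi | SK | eei | i | ie.
K: inherits non-unit rules of {K} → Pe | ii.
P: inherits non-unit rules of {P} → SK | i.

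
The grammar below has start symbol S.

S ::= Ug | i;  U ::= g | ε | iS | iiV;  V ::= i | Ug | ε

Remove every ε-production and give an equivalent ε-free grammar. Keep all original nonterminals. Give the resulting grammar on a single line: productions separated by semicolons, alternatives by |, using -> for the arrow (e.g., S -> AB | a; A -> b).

S -> g | i | Ug; U -> g | iS | ii | iiV; V -> g | i | Ug

Nullable set: {U, V}.
S -> Ug: U nullable, giving Ug | g.
Drop U -> ε.
U -> iiV: V nullable, giving ii | iiV.
Drop V -> ε.
V -> Ug: U nullable, giving Ug | g.
Unchanged (no nullable symbols): S -> i; U -> g; U -> iS; V -> i.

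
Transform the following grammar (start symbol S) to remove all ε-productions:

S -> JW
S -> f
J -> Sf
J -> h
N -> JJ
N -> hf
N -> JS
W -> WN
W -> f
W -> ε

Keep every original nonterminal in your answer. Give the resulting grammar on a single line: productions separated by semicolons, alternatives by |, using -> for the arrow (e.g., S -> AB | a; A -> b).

Nullable set: {W}.
S -> JW: W nullable, giving J | JW.
Drop W -> ε.
W -> WN: W nullable, giving N | WN.
Unchanged (no nullable symbols): S -> f; J -> Sf; J -> h; N -> JJ; N -> JS; N -> hf; W -> f.

S -> J | f | JW; J -> h | Sf; N -> JJ | JS | hf; W -> N | f | WN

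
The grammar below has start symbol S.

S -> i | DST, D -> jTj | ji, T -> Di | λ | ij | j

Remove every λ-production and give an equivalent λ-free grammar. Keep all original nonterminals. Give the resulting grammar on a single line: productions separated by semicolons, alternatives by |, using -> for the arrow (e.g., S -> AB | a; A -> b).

Nullable set: {T}.
S -> DST: T nullable, giving DS | DST.
D -> jTj: T nullable, giving jTj | jj.
Drop T -> λ.
Unchanged (no nullable symbols): S -> i; D -> ji; T -> Di; T -> ij; T -> j.

S -> i | DS | DST; D -> ji | jj | jTj; T -> j | Di | ij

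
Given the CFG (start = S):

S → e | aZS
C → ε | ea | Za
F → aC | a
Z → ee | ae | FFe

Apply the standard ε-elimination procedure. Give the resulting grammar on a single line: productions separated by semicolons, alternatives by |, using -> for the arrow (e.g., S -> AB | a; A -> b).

S -> e | aZS; C -> Za | ea; F -> a | aC; Z -> ae | ee | FFe

Nullable set: {C}.
Drop C -> ε.
F -> aC: C nullable, giving a | aC.
Unchanged (no nullable symbols): S -> aZS; S -> e; C -> Za; C -> ea; F -> a; Z -> FFe; Z -> ae; Z -> ee.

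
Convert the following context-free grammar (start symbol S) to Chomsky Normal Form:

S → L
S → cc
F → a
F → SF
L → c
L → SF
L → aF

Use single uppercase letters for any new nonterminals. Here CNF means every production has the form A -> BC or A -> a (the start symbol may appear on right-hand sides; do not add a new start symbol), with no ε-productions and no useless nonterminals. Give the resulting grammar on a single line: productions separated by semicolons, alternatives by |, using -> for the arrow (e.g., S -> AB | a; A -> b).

S -> c | AF | BB | SF; A -> a; B -> c; F -> a | SF

No ε-productions.
After unit-elimination: S -> c | SF | aF | cc; F -> a | SF; L -> c | SF | aF.
TERM: introduce A -> a, B -> c and substitute in every rule of length ≥2.
Drop unreachable/unproductive: L.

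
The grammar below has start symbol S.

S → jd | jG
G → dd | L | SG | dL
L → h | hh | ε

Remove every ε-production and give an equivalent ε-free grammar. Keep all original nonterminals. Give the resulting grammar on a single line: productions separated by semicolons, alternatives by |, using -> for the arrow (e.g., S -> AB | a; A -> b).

S -> j | jG | jd; G -> L | S | d | SG | dL | dd; L -> h | hh

Nullable set: {G, L}.
S -> jG: G nullable, giving j | jG.
G -> L: L nullable, giving L.
G -> SG: G nullable, giving S | SG.
G -> dL: L nullable, giving d | dL.
Drop L -> ε.
Unchanged (no nullable symbols): S -> jd; G -> dd; L -> h; L -> hh.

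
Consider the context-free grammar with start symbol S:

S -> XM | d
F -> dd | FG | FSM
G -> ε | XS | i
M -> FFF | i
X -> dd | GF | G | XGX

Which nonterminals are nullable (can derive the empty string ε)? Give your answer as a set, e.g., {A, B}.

{G, X}

Directly nullable (have an ε-rule): {G}.
X is nullable via X -> G (every symbol on the right is already known nullable).
Not nullable: F, M, S — each has a terminal in every rule's right-hand side or depends on a non-nullable symbol.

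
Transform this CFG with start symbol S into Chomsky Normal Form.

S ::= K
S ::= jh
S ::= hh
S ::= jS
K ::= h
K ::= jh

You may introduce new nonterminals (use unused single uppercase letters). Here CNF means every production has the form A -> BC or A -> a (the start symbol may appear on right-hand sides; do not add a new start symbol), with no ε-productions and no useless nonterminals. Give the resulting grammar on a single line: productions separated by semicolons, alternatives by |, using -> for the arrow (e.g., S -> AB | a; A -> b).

S -> h | AB | AS | BB; A -> j; B -> h

No ε-productions.
After unit-elimination: S -> h | hh | jS | jh; K -> h | jh.
TERM: introduce B -> h, A -> j and substitute in every rule of length ≥2.
Drop unreachable/unproductive: K.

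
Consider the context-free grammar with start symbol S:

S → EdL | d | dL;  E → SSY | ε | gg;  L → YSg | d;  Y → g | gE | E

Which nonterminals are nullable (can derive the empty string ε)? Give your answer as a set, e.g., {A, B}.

{E, Y}

Directly nullable (have an ε-rule): {E}.
Y is nullable via Y -> E (every symbol on the right is already known nullable).
Not nullable: L, S — each has a terminal in every rule's right-hand side or depends on a non-nullable symbol.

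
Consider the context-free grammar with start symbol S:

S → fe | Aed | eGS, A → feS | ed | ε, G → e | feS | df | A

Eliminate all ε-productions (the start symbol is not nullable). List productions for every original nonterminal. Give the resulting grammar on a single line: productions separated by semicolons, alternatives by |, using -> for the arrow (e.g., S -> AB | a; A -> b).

S -> eS | ed | fe | Aed | eGS; A -> ed | feS; G -> A | e | df | feS

Nullable set: {A, G}.
S -> Aed: A nullable, giving Aed | ed.
S -> eGS: G nullable, giving eGS | eS.
Drop A -> ε.
G -> A: A nullable, giving A.
Unchanged (no nullable symbols): S -> fe; A -> ed; A -> feS; G -> df; G -> e; G -> feS.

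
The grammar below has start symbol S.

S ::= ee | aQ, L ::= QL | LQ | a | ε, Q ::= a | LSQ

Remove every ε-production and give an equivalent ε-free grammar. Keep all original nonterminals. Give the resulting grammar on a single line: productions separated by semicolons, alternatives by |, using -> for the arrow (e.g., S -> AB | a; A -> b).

Nullable set: {L}.
Drop L -> ε.
L -> LQ: L nullable, giving LQ | Q.
L -> QL: L nullable, giving Q | QL.
Q -> LSQ: L nullable, giving LSQ | SQ.
Unchanged (no nullable symbols): S -> aQ; S -> ee; L -> a; Q -> a.

S -> aQ | ee; L -> Q | a | LQ | QL; Q -> a | SQ | LSQ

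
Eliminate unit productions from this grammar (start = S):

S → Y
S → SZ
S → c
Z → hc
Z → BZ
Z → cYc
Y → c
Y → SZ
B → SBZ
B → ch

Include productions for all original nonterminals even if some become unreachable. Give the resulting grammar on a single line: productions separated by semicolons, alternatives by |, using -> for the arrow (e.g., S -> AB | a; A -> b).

S -> c | SZ; B -> ch | SBZ; Y -> c | SZ; Z -> BZ | hc | cYc

Unit productions: S->Y.
Unit pairs (A ⇒* B via units): (S,Y).
S: inherits non-unit rules of {S, Y} → SZ | c.
B: inherits non-unit rules of {B} → SBZ | ch.
Y: inherits non-unit rules of {Y} → SZ | c.
Z: inherits non-unit rules of {Z} → BZ | cYc | hc.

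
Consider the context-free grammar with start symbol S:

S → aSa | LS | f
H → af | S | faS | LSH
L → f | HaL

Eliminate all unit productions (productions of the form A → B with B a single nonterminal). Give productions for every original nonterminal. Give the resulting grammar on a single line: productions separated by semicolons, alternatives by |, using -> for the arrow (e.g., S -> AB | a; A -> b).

S -> f | LS | aSa; H -> f | LS | af | LSH | aSa | faS; L -> f | HaL

Unit productions: H->S.
Unit pairs (A ⇒* B via units): (H,S).
S: inherits non-unit rules of {S} → LS | aSa | f.
H: inherits non-unit rules of {H, S} → LS | LSH | aSa | af | f | faS.
L: inherits non-unit rules of {L} → HaL | f.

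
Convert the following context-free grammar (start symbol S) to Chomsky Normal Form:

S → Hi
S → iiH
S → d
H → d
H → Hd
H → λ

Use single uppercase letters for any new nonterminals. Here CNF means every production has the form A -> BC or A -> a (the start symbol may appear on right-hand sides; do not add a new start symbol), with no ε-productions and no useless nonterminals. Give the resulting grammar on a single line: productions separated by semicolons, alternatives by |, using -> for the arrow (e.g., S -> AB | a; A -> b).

Nullable: {H}; after ε-elimination: S -> d | i | Hi | ii | iiH; H -> d | Hd.
No unit productions to eliminate.
TERM: introduce A -> d, B -> i and substitute in every rule of length ≥2.
BIN: S -> BBH becomes S -> BC, C -> BH.

S -> d | i | BB | BC | HB; A -> d; B -> i; C -> BH; H -> d | HA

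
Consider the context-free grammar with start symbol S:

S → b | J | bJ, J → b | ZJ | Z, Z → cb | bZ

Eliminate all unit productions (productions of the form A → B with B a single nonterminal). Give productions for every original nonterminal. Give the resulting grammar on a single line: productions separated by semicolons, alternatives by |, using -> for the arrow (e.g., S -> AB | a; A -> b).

Unit productions: J->Z, S->J.
Unit pairs (A ⇒* B via units): (J,Z), (S,J), (S,Z).
S: inherits non-unit rules of {J, S, Z} → ZJ | b | bJ | bZ | cb.
J: inherits non-unit rules of {J, Z} → ZJ | b | bZ | cb.
Z: inherits non-unit rules of {Z} → bZ | cb.

S -> b | ZJ | bJ | bZ | cb; J -> b | ZJ | bZ | cb; Z -> bZ | cb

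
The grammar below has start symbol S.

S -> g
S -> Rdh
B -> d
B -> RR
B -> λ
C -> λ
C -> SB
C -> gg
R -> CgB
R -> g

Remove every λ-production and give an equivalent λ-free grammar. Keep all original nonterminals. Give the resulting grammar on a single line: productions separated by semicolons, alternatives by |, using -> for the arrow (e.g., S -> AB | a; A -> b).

Nullable set: {B, C}.
Drop B -> λ.
Drop C -> λ.
C -> SB: B nullable, giving S | SB.
R -> CgB: C, B nullable, giving Cg | CgB | g | gB.
Unchanged (no nullable symbols): S -> Rdh; S -> g; B -> RR; B -> d; C -> gg; R -> g.

S -> g | Rdh; B -> d | RR; C -> S | SB | gg; R -> g | Cg | gB | CgB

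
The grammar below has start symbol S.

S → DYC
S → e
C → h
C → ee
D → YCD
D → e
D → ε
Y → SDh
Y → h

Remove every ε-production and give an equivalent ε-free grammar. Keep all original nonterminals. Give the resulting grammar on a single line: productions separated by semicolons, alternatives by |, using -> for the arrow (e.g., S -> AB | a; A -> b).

Nullable set: {D}.
S -> DYC: D nullable, giving DYC | YC.
Drop D -> ε.
D -> YCD: D nullable, giving YC | YCD.
Y -> SDh: D nullable, giving SDh | Sh.
Unchanged (no nullable symbols): S -> e; C -> ee; C -> h; D -> e; Y -> h.

S -> e | YC | DYC; C -> h | ee; D -> e | YC | YCD; Y -> h | Sh | SDh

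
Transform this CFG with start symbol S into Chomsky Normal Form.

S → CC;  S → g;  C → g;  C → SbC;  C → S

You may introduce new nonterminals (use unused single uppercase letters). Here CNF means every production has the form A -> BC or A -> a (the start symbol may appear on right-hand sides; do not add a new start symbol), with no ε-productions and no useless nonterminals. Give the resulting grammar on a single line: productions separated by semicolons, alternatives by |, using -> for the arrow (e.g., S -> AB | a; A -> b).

S -> g | CC; A -> b; B -> AC; C -> g | CC | SB

No ε-productions.
After unit-elimination: S -> g | CC; C -> g | CC | SbC.
TERM: introduce A -> b and substitute in every rule of length ≥2.
BIN: C -> SAC becomes C -> SB, B -> AC.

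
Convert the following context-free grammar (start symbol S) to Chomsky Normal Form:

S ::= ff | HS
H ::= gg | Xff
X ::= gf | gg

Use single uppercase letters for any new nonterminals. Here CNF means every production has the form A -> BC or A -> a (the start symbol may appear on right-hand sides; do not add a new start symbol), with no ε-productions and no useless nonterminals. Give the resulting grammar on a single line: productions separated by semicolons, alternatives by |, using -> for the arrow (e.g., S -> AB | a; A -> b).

S -> AA | HS; A -> f; B -> g; C -> AA; H -> BB | XC; X -> BA | BB

No ε-productions.
No unit productions to eliminate.
TERM: introduce A -> f, B -> g and substitute in every rule of length ≥2.
BIN: H -> XAA becomes H -> XC, C -> AA.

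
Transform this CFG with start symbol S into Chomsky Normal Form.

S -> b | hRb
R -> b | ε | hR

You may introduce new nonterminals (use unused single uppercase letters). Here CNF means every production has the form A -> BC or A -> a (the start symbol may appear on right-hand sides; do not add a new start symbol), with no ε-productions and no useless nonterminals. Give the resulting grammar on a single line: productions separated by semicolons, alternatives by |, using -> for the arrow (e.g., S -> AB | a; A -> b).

S -> b | AB | AC; A -> h; B -> b; C -> RB; R -> b | h | AR

Nullable: {R}; after ε-elimination: S -> b | hb | hRb; R -> b | h | hR.
No unit productions to eliminate.
TERM: introduce B -> b, A -> h and substitute in every rule of length ≥2.
BIN: S -> ARB becomes S -> AC, C -> RB.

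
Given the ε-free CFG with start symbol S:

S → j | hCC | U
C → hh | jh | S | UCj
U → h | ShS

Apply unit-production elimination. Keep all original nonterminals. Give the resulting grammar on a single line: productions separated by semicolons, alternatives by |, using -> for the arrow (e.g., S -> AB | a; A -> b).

Unit productions: C->S, S->U.
Unit pairs (A ⇒* B via units): (C,S), (C,U), (S,U).
S: inherits non-unit rules of {S, U} → ShS | h | hCC | j.
C: inherits non-unit rules of {C, S, U} → ShS | UCj | h | hCC | hh | j | jh.
U: inherits non-unit rules of {U} → ShS | h.

S -> h | j | ShS | hCC; C -> h | j | hh | jh | ShS | UCj | hCC; U -> h | ShS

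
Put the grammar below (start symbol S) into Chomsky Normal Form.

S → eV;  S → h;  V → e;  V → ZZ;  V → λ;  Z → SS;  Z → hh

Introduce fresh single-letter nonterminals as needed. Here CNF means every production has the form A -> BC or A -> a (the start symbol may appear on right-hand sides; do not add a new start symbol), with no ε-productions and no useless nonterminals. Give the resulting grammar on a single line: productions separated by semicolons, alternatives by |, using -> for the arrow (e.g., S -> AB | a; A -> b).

S -> e | h | AV; A -> e; B -> h; V -> e | ZZ; Z -> BB | SS

Nullable: {V}; after ε-elimination: S -> e | h | eV; V -> e | ZZ; Z -> SS | hh.
No unit productions to eliminate.
TERM: introduce A -> e, B -> h and substitute in every rule of length ≥2.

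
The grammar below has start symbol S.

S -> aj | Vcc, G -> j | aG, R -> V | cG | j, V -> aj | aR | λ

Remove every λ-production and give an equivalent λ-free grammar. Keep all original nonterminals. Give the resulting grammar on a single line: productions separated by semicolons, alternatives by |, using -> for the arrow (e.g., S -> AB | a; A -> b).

Nullable set: {R, V}.
S -> Vcc: V nullable, giving Vcc | cc.
R -> V: V nullable, giving V.
Drop V -> λ.
V -> aR: R nullable, giving a | aR.
Unchanged (no nullable symbols): S -> aj; G -> aG; G -> j; R -> cG; R -> j; V -> aj.

S -> aj | cc | Vcc; G -> j | aG; R -> V | j | cG; V -> a | aR | aj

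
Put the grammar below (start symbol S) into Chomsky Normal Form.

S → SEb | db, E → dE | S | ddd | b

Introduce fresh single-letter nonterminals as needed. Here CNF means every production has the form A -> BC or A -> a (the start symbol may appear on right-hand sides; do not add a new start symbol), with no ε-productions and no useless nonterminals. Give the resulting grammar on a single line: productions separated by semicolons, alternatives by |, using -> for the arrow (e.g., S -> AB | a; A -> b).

No ε-productions.
After unit-elimination: S -> db | SEb; E -> b | dE | db | SEb | ddd.
TERM: introduce A -> b, B -> d and substitute in every rule of length ≥2.
BIN: E -> BBB becomes E -> BC, C -> BB; E -> SEA becomes E -> SD, D -> EA; S -> SEA becomes S -> SF, F -> EA.

S -> BA | SF; A -> b; B -> d; C -> BB; D -> EA; E -> b | BA | BC | BE | SD; F -> EA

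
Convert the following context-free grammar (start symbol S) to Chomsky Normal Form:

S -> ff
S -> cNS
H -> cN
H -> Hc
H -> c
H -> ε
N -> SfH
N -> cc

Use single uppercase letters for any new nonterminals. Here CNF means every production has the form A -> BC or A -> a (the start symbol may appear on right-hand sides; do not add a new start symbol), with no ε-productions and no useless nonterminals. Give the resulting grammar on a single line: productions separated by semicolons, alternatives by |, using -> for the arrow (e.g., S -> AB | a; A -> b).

S -> AD | BB; A -> c; B -> f; C -> BH; D -> NS; H -> c | AN | HA; N -> AA | SB | SC

Nullable: {H}; after ε-elimination: S -> ff | cNS; H -> c | Hc | cN; N -> Sf | cc | SfH.
No unit productions to eliminate.
TERM: introduce A -> c, B -> f and substitute in every rule of length ≥2.
BIN: N -> SBH becomes N -> SC, C -> BH; S -> ANS becomes S -> AD, D -> NS.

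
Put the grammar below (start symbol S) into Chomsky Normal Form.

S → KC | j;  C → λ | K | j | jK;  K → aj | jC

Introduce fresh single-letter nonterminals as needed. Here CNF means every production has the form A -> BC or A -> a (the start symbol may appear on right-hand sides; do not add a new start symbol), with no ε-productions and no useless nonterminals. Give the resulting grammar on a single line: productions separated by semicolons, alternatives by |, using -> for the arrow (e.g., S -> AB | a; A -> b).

S -> j | AB | BC | KC; A -> a; B -> j; C -> j | AB | BC | BK; K -> j | AB | BC

Nullable: {C}; after ε-elimination: S -> K | j | KC; C -> K | j | jK; K -> j | aj | jC.
After unit-elimination: S -> j | KC | aj | jC; C -> j | aj | jC | jK; K -> j | aj | jC.
TERM: introduce A -> a, B -> j and substitute in every rule of length ≥2.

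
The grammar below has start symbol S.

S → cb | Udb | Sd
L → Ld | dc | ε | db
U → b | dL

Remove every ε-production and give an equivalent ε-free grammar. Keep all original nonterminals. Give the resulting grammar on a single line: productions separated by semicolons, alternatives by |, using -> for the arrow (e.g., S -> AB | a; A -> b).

S -> Sd | cb | Udb; L -> d | Ld | db | dc; U -> b | d | dL

Nullable set: {L}.
Drop L -> ε.
L -> Ld: L nullable, giving Ld | d.
U -> dL: L nullable, giving d | dL.
Unchanged (no nullable symbols): S -> Sd; S -> Udb; S -> cb; L -> db; L -> dc; U -> b.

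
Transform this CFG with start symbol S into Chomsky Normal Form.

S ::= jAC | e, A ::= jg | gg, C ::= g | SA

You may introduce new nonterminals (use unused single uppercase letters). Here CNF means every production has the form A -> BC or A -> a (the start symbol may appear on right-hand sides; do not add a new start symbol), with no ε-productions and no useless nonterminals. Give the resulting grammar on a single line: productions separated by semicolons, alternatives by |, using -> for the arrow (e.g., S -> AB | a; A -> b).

S -> e | DE; A -> BB | DB; B -> g; C -> g | SA; D -> j; E -> AC

No ε-productions.
No unit productions to eliminate.
TERM: introduce B -> g, D -> j and substitute in every rule of length ≥2.
BIN: S -> DAC becomes S -> DE, E -> AC.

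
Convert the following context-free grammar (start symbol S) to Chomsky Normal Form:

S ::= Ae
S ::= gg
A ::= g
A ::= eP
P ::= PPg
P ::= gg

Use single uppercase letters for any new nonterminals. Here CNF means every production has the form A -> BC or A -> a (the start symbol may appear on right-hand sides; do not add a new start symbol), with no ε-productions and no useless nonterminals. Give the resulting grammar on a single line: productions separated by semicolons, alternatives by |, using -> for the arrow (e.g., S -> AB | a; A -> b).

S -> AB | CC; A -> g | BP; B -> e; C -> g; D -> PC; P -> CC | PD

No ε-productions.
No unit productions to eliminate.
TERM: introduce B -> e, C -> g and substitute in every rule of length ≥2.
BIN: P -> PPC becomes P -> PD, D -> PC.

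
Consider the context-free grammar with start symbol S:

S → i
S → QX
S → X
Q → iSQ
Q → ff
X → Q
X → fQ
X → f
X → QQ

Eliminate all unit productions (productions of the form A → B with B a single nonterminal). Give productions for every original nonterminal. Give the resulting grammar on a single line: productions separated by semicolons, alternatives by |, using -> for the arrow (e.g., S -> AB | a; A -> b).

S -> f | i | QQ | QX | fQ | ff | iSQ; Q -> ff | iSQ; X -> f | QQ | fQ | ff | iSQ

Unit productions: S->X, X->Q.
Unit pairs (A ⇒* B via units): (S,Q), (S,X), (X,Q).
S: inherits non-unit rules of {Q, S, X} → QQ | QX | f | fQ | ff | i | iSQ.
Q: inherits non-unit rules of {Q} → ff | iSQ.
X: inherits non-unit rules of {Q, X} → QQ | f | fQ | ff | iSQ.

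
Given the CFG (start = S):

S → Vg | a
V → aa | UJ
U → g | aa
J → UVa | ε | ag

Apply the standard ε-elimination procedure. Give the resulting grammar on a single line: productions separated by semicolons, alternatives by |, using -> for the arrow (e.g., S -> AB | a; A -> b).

S -> a | Vg; J -> ag | UVa; U -> g | aa; V -> U | UJ | aa

Nullable set: {J}.
Drop J -> ε.
V -> UJ: J nullable, giving U | UJ.
Unchanged (no nullable symbols): S -> Vg; S -> a; J -> UVa; J -> ag; U -> aa; U -> g; V -> aa.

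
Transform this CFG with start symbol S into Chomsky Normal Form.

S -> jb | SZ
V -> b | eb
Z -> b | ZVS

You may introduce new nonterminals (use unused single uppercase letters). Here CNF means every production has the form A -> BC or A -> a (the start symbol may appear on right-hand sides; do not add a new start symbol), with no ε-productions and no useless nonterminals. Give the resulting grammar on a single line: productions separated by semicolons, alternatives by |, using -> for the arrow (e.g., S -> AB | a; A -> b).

No ε-productions.
No unit productions to eliminate.
TERM: introduce B -> b, C -> e, A -> j and substitute in every rule of length ≥2.
BIN: Z -> ZVS becomes Z -> ZD, D -> VS.

S -> AB | SZ; A -> j; B -> b; C -> e; D -> VS; V -> b | CB; Z -> b | ZD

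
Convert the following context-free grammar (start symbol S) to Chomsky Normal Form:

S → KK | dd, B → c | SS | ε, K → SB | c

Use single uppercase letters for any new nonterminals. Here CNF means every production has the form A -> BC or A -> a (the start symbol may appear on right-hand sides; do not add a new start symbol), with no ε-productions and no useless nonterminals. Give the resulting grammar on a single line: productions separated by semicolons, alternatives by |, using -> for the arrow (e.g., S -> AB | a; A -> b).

Nullable: {B}; after ε-elimination: S -> KK | dd; B -> c | SS; K -> S | c | SB.
After unit-elimination: S -> KK | dd; B -> c | SS; K -> c | KK | SB | dd.
TERM: introduce A -> d and substitute in every rule of length ≥2.

S -> AA | KK; A -> d; B -> c | SS; K -> c | AA | KK | SB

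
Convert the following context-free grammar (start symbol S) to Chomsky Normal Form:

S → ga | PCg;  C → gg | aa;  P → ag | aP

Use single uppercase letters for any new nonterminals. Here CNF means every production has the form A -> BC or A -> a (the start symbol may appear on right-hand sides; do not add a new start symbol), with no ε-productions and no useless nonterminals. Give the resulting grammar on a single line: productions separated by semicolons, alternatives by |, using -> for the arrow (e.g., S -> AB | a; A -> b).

No ε-productions.
No unit productions to eliminate.
TERM: introduce A -> a, B -> g and substitute in every rule of length ≥2.
BIN: S -> PCB becomes S -> PD, D -> CB.

S -> BA | PD; A -> a; B -> g; C -> AA | BB; D -> CB; P -> AB | AP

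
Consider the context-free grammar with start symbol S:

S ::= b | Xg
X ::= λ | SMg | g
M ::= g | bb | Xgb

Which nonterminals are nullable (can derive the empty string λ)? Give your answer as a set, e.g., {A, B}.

{X}

Directly nullable (have an ε-rule): {X}.
Not nullable: M, S — each has a terminal in every rule's right-hand side or depends on a non-nullable symbol.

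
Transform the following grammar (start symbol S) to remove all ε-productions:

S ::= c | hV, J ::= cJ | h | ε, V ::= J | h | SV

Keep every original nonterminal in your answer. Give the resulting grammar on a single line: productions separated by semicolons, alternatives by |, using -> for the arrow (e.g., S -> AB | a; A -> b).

Nullable set: {J, V}.
S -> hV: V nullable, giving h | hV.
Drop J -> ε.
J -> cJ: J nullable, giving c | cJ.
V -> J: J nullable, giving J.
V -> SV: V nullable, giving S | SV.
Unchanged (no nullable symbols): S -> c; J -> h; V -> h.

S -> c | h | hV; J -> c | h | cJ; V -> J | S | h | SV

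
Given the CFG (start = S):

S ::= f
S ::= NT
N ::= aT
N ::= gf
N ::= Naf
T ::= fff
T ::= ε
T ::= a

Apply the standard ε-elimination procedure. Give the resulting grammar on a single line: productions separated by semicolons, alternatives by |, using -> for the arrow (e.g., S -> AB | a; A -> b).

S -> N | f | NT; N -> a | aT | gf | Naf; T -> a | fff

Nullable set: {T}.
S -> NT: T nullable, giving N | NT.
N -> aT: T nullable, giving a | aT.
Drop T -> ε.
Unchanged (no nullable symbols): S -> f; N -> Naf; N -> gf; T -> a; T -> fff.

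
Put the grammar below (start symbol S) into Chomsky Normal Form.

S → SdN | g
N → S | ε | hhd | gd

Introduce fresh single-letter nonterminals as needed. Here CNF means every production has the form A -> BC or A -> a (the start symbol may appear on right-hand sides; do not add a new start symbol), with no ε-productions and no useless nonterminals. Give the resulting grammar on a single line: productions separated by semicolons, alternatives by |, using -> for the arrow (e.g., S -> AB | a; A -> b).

Nullable: {N}; after ε-elimination: S -> g | Sd | SdN; N -> S | gd | hhd.
After unit-elimination: S -> g | Sd | SdN; N -> g | Sd | gd | SdN | hhd.
TERM: introduce A -> d, B -> g, C -> h and substitute in every rule of length ≥2.
BIN: N -> CCA becomes N -> CD, D -> CA; N -> SAN becomes N -> SE, E -> AN; S -> SAN becomes S -> SF, F -> AN.

S -> g | SA | SF; A -> d; B -> g; C -> h; D -> CA; E -> AN; F -> AN; N -> g | BA | CD | SA | SE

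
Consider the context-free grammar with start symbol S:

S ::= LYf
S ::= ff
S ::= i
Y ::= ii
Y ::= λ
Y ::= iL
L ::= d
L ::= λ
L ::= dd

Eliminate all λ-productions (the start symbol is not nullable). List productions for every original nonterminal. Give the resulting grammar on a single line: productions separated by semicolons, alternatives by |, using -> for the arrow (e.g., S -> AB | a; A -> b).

Nullable set: {L, Y}.
S -> LYf: L, Y nullable, giving LYf | Lf | Yf | f.
Drop L -> λ.
Drop Y -> λ.
Y -> iL: L nullable, giving i | iL.
Unchanged (no nullable symbols): S -> ff; S -> i; L -> d; L -> dd; Y -> ii.

S -> f | i | Lf | Yf | ff | LYf; L -> d | dd; Y -> i | iL | ii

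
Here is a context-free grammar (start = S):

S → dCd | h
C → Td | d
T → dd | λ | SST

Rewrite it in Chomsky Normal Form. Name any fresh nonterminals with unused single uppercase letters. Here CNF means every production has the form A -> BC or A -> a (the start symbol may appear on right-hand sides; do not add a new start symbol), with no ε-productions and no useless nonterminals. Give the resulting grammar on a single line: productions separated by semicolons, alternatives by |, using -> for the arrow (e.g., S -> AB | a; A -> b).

S -> h | AB; A -> d; B -> CA; C -> d | TA; D -> ST; T -> AA | SD | SS

Nullable: {T}; after ε-elimination: S -> h | dCd; C -> d | Td; T -> SS | dd | SST.
No unit productions to eliminate.
TERM: introduce A -> d and substitute in every rule of length ≥2.
BIN: S -> ACA becomes S -> AB, B -> CA; T -> SST becomes T -> SD, D -> ST.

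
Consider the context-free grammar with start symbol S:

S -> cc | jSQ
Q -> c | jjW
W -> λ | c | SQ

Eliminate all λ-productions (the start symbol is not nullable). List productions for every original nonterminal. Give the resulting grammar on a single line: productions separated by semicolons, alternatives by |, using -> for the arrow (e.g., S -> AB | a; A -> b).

Nullable set: {W}.
Q -> jjW: W nullable, giving jj | jjW.
Drop W -> λ.
Unchanged (no nullable symbols): S -> cc; S -> jSQ; Q -> c; W -> SQ; W -> c.

S -> cc | jSQ; Q -> c | jj | jjW; W -> c | SQ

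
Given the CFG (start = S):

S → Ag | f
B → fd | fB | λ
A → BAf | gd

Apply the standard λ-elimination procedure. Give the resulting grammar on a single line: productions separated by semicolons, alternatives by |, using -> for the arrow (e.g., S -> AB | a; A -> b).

S -> f | Ag; A -> Af | gd | BAf; B -> f | fB | fd

Nullable set: {B}.
A -> BAf: B nullable, giving Af | BAf.
Drop B -> λ.
B -> fB: B nullable, giving f | fB.
Unchanged (no nullable symbols): S -> Ag; S -> f; A -> gd; B -> fd.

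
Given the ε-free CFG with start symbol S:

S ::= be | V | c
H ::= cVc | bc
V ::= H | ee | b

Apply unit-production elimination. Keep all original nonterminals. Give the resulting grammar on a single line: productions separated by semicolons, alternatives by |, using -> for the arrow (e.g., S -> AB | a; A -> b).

Unit productions: S->V, V->H.
Unit pairs (A ⇒* B via units): (S,H), (S,V), (V,H).
S: inherits non-unit rules of {H, S, V} → b | bc | be | c | cVc | ee.
H: inherits non-unit rules of {H} → bc | cVc.
V: inherits non-unit rules of {H, V} → b | bc | cVc | ee.

S -> b | c | bc | be | ee | cVc; H -> bc | cVc; V -> b | bc | ee | cVc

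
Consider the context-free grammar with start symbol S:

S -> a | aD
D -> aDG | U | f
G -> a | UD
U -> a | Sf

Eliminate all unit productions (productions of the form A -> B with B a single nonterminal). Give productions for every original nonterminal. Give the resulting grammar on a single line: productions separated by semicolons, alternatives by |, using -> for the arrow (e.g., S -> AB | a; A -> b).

S -> a | aD; D -> a | f | Sf | aDG; G -> a | UD; U -> a | Sf

Unit productions: D->U.
Unit pairs (A ⇒* B via units): (D,U).
S: inherits non-unit rules of {S} → a | aD.
D: inherits non-unit rules of {D, U} → Sf | a | aDG | f.
G: inherits non-unit rules of {G} → UD | a.
U: inherits non-unit rules of {U} → Sf | a.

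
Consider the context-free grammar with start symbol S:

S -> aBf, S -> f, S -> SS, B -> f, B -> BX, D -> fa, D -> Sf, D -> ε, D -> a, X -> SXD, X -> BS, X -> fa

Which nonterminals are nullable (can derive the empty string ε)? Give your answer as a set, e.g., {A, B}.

Directly nullable (have an ε-rule): {D}.
Not nullable: B, S, X — each has a terminal in every rule's right-hand side or depends on a non-nullable symbol.

{D}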